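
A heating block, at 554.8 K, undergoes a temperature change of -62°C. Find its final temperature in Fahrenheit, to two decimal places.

427.37°F

Initial temperature in Celsius: 554.8 - 273.15 = 281.6500°C.
Final Celsius temperature: 281.6500 - 62.0000 = 219.6500°C.
In Fahrenheit: 219.6500 × 1.8 + 32 = 427.37°F.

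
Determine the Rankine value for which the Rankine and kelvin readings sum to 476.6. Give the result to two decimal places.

Let R be the Rankine reading. The kelvin reading is K = 5/9·R.
Require R + K = 476.6: (14/9)·R = 476.6.
R = (476.6) / (14/9) = 306.39.

306.39°R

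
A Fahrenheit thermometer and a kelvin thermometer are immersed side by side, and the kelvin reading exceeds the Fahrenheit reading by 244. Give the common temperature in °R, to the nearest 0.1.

Let x be the Fahrenheit reading; then the kelvin reading is 5/9·x + 255.372.
(5/9·x + 255.372) - x = 244  ⇒  (-4/9)·x = -11.3722  ⇒  x = 25.5875°F.
In Celsius: (25.5875 - 32) × 5/9 = -3.5625°C.
In Rankine: -3.5625 × 1.8 + 491.67 = 485.3°R.

485.3°R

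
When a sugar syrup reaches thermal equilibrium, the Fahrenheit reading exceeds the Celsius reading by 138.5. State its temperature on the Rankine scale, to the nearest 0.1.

Let x be the Celsius reading; then the Fahrenheit reading is 1.8·x + 32.
(1.8·x + 32) - x = 138.5  ⇒  (0.8)·x = 106.5  ⇒  x = 133.1250°C.
In Rankine: 133.1250 × 1.8 + 491.67 = 731.3°R.

731.3°R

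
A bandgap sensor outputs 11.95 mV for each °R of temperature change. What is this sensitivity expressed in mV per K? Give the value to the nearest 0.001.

21.510 mV per K

Since only a temperature interval is involved, the additive offset between the scales drops out.
A change of 1 K is a change of 1.8°R, so per K the value is 11.95 × 1.8 = 21.510.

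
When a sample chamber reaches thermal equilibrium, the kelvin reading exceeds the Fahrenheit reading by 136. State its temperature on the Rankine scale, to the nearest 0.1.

728.3°R

Let x be the Fahrenheit reading; then the kelvin reading is 5/9·x + 255.372.
(5/9·x + 255.372) - x = 136  ⇒  (-4/9)·x = -119.372  ⇒  x = 268.5875°F.
In Celsius: (268.5875 - 32) × 5/9 = 131.4375°C.
In Rankine: 131.4375 × 1.8 + 491.67 = 728.3°R.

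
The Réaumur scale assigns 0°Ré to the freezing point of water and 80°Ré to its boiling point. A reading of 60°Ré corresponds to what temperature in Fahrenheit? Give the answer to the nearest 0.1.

167.0°F

Linear interpolation between the fixed points: C = (60 - 0) × 100 / (80 - 0) = 75.0000°C.
Then 75.0000 × 1.8 + 32 = 167.0°F.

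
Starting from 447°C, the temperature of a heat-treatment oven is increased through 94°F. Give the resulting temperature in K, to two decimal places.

The 94°F change is an interval, so only the factor 5/9 applies: +94 × 5/9 = +52.2222°C.
Final Celsius temperature: 447.0000 + 52.2222 = 499.2222°C.
In kelvin: 499.2222 + 273.15 = 772.37 K.

772.37 K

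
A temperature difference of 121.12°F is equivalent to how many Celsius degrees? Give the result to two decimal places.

An interval of 1°F corresponds to 5/9°C.
121.12 × 5/9 = 67.29.

67.29°C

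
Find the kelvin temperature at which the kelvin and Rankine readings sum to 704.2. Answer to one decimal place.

251.5 K

Let K be the kelvin reading. The Rankine reading is R = 1.8·K.
Require K + R = 704.2: (2.8)·K = 704.2.
K = (704.2) / (2.8) = 251.5.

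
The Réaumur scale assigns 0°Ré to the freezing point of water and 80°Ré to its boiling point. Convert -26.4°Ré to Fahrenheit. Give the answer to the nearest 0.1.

Linear interpolation between the fixed points: C = (-26.4 - 0) × 100 / (80 - 0) = -33.0000°C.
Then -33.0000 × 1.8 + 32 = -27.4°F.

-27.4°F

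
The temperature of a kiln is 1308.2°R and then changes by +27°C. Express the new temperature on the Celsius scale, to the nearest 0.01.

Initial temperature in Celsius: (1308.2 - 491.67) × 5/9 = 453.6278°C.
Final Celsius temperature: 453.6278 + 27.0000 = 480.6278°C.

480.63°C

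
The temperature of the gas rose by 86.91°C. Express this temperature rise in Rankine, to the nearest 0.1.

156.4°R

An interval of 1°C corresponds to 1.8°R.
86.91 × 1.8 = 156.4.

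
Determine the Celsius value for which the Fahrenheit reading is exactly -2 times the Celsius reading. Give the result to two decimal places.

-8.42°C

Let C be the Celsius reading. The Fahrenheit reading is F = 1.8·C + 32.
Require F = -2·C: 1.8·C + 32 = -2·C.
(3.8)·C = -32  ⇒  C = -8.42.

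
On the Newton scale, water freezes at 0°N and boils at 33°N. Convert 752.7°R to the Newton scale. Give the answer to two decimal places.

47.86°N

First in Celsius: (752.7 - 491.67) × 5/9 = 145.0167°C.
Linearly onto the Newton scale: 0 + (145.0167 / 100) × (33 - 0) = 47.86°N.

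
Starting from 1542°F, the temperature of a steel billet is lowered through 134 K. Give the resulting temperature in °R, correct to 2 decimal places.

Initial temperature in Celsius: (1542 - 32) × 5/9 = 838.8889°C.
The 134 K change is an interval; Kelvin and Celsius degrees are the same size, so ΔC = -134°C.
Final Celsius temperature: 838.8889 - 134.0000 = 704.8889°C.
In Rankine: 704.8889 × 1.8 + 491.67 = 1760.47°R.

1760.47°R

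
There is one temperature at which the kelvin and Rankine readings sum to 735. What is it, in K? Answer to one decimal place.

262.5 K

Let K be the kelvin reading. The Rankine reading is R = 1.8·K.
Require K + R = 735: (2.8)·K = 735.
K = (735) / (2.8) = 262.5.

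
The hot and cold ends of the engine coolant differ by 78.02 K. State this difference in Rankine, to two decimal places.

140.44°R

An interval of 1 K corresponds to 1.8°R.
78.02 × 1.8 = 140.44.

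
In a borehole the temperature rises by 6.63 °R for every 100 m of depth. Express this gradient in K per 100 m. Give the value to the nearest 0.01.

3.68 K/100 m

Since only a temperature interval is involved, the additive offset between the scales drops out.
A change of 1°R is a change of 5/9 K, so 6.63 × 5/9 = 3.68.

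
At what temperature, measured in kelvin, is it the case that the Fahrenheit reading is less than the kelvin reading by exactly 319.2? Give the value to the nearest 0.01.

Let K be the kelvin reading. The Fahrenheit reading is F = 1.8·K - 459.67.
Require F - K = -319.2: (0.8)·K - 459.67 = -319.2.
K = (-319.2 + 459.67) / (0.8) = 175.59.

175.59 K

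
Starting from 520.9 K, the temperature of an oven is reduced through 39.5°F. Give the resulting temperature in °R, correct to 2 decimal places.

898.12°R

Initial temperature in Celsius: 520.9 - 273.15 = 247.7500°C.
The 39.5°F change is an interval, so only the factor 5/9 applies: -39.5 × 5/9 = -21.9444°C.
Final Celsius temperature: 247.7500 - 21.9444 = 225.8056°C.
In Rankine: 225.8056 × 1.8 + 491.67 = 898.12°R.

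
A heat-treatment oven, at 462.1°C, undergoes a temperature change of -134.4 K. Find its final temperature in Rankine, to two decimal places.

1081.53°R

The 134.4 K change is an interval; Kelvin and Celsius degrees are the same size, so ΔC = -134.4°C.
Final Celsius temperature: 462.1000 - 134.4000 = 327.7000°C.
In Rankine: 327.7000 × 1.8 + 491.67 = 1081.53°R.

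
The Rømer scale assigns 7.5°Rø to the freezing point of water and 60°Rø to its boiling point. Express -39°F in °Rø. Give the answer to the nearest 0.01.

First in Celsius: (-39 - 32) × 5/9 = -39.4444°C.
Linearly onto the Rømer scale: 7.5 + (-39.4444 / 100) × (60 - 7.5) = -13.21°Rø.

-13.21°Rø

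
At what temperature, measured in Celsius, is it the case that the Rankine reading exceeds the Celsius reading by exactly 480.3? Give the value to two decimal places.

-14.21°C

Let C be the Celsius reading. The Rankine reading is R = 1.8·C + 491.67.
Require R - C = 480.3: (0.8)·C + 491.67 = 480.3.
C = (480.3 - 491.67) / (0.8) = -14.21.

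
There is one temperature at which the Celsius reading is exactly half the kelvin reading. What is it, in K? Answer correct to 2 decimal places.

Let K be the kelvin reading. The Celsius reading is C = 1·K - 273.15.
Require C = 0.5·K: 1·K - 273.15 = 0.5·K.
(0.5)·K = 273.15  ⇒  K = 546.30.

546.30 K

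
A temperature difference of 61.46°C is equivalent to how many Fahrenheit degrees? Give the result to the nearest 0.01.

110.63°F

An interval of 1°C corresponds to 1.8°F.
61.46 × 1.8 = 110.63.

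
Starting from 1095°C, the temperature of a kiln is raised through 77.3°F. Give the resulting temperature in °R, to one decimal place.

The 77.3°F change is an interval, so only the factor 5/9 applies: +77.3 × 5/9 = +42.9444°C.
Final Celsius temperature: 1095.0000 + 42.9444 = 1137.9444°C.
In Rankine: 1137.9444 × 1.8 + 491.67 = 2540.0°R.

2540.0°R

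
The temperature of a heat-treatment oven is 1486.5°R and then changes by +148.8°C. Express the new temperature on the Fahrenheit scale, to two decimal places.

Initial temperature in Celsius: (1486.5 - 491.67) × 5/9 = 552.6833°C.
Final Celsius temperature: 552.6833 + 148.8000 = 701.4833°C.
In Fahrenheit: 701.4833 × 1.8 + 32 = 1294.67°F.

1294.67°F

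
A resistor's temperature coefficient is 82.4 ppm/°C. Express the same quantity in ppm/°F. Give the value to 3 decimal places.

The quantity depends on a temperature interval, so only the ratio of degree sizes applies; the offset between the scales is irrelevant.
A change of 1°F is a change of 5/9°C, so per °F the value is 82.4 × 5/9 = 45.778.

45.778 ppm/°F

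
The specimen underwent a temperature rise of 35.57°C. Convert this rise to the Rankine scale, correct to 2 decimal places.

64.03°R

Only the scale ratio 1.8 matters for a change in temperature.
35.57 × 1.8 = 64.03.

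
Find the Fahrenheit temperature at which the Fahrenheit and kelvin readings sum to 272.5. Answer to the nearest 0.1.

Let F be the Fahrenheit reading. The kelvin reading is K = 5/9·F + 255.372.
Require F + K = 272.5: (14/9)·F + 255.372 = 272.5.
F = (272.5 - 255.372) / (14/9) = 11.0.

11.0°F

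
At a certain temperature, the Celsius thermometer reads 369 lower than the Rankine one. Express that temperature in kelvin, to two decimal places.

119.81 K

Let x be the Rankine reading; then the Celsius reading is 5/9·x - 273.15.
(5/9·x - 273.15) - x = -369  ⇒  (-4/9)·x = -95.85  ⇒  x = 215.6625°R.
In Celsius: (215.6625 - 491.67) × 5/9 = -153.3375°C.
In kelvin: -153.3375 + 273.15 = 119.81 K.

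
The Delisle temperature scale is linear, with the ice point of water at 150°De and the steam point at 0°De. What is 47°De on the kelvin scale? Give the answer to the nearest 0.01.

Linear interpolation between the fixed points: C = (47 - 150) × 100 / (0 - 150) = 68.6667°C.
Then 68.6667 + 273.15 = 341.82 K.

341.82 K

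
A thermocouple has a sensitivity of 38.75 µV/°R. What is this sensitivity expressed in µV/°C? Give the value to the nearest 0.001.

69.750 µV/°C

The quantity depends on a temperature interval, so only the ratio of degree sizes applies; the offset between the scales is irrelevant.
A change of 1°C is a change of 1.8°R, so per °C the value is 38.75 × 1.8 = 69.750.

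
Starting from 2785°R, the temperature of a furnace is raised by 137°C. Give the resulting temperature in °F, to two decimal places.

Initial temperature in Celsius: (2785 - 491.67) × 5/9 = 1274.0722°C.
Final Celsius temperature: 1274.0722 + 137.0000 = 1411.0722°C.
In Fahrenheit: 1411.0722 × 1.8 + 32 = 2571.93°F.

2571.93°F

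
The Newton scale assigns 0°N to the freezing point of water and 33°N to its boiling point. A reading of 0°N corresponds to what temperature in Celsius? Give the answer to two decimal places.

0.00°C

Linear interpolation between the fixed points: C = (0 - 0) × 100 / (33 - 0) = 0.0000°C.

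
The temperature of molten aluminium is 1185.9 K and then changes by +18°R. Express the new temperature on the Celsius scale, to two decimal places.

Initial temperature in Celsius: 1185.9 - 273.15 = 912.7500°C.
The 18°R change is an interval, so only the factor 5/9 applies: +18 × 5/9 = +10.0000°C.
Final Celsius temperature: 912.7500 + 10.0000 = 922.7500°C.

922.75°C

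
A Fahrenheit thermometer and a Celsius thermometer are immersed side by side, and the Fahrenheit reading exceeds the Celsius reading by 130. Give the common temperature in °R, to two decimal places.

Let x be the Fahrenheit reading; then the Celsius reading is 5/9·x - 17.7778.
(5/9·x - 17.7778) - x = -130  ⇒  (-4/9)·x = -112.222  ⇒  x = 252.5000°F.
In Celsius: (252.5 - 32) × 5/9 = 122.5000°C.
In Rankine: 122.5000 × 1.8 + 491.67 = 712.17°R.

712.17°R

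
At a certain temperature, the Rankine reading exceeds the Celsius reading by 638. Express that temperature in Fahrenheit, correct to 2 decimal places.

361.24°F

Let x be the Celsius reading; then the Rankine reading is 1.8·x + 491.67.
(1.8·x + 491.67) - x = 638  ⇒  (0.8)·x = 146.33  ⇒  x = 182.9125°C.
In Fahrenheit: 182.9125 × 1.8 + 32 = 361.24°F.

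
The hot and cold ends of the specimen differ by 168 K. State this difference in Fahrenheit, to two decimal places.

302.40°F

For a temperature interval the offset drops out; only the factor 1.8 applies.
168 × 1.8 = 302.40.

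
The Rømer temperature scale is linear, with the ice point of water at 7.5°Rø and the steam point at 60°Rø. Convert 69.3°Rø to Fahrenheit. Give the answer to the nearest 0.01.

Linear interpolation between the fixed points: C = (69.3 - 7.5) × 100 / (60 - 7.5) = 117.7143°C.
Then 117.7143 × 1.8 + 32 = 243.89°F.

243.89°F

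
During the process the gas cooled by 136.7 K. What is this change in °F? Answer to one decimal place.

Only the scale ratio 1.8 matters for a change in temperature.
136.7 × 1.8 = 246.1.

246.1°F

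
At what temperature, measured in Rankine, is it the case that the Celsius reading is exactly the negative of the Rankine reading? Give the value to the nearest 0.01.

Let R be the Rankine reading. The Celsius reading is C = 5/9·R - 273.15.
Require C = -1·R: 5/9·R - 273.15 = -1·R.
(14/9)·R = 273.15  ⇒  R = 175.60.

175.60°R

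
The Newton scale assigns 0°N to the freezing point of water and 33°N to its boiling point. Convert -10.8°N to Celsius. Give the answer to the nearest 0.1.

Linear interpolation between the fixed points: C = (-10.8 - 0) × 100 / (33 - 0) = -32.7273°C.

-32.7°C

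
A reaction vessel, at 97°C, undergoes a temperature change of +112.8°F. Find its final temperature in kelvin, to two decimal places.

432.82 K

The 112.8°F change is an interval, so only the factor 5/9 applies: +112.8 × 5/9 = +62.6667°C.
Final Celsius temperature: 97.0000 + 62.6667 = 159.6667°C.
In kelvin: 159.6667 + 273.15 = 432.82 K.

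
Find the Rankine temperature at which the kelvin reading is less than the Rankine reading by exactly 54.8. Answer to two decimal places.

123.30°R

Let R be the Rankine reading. The kelvin reading is K = 5/9·R.
Require K - R = -54.8: (-4/9)·R = -54.8.
R = (-54.8) / (-4/9) = 123.30.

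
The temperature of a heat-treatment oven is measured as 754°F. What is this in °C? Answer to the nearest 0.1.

401.1°C

In Celsius: (754 - 32) × 5/9 = 401.1111°C.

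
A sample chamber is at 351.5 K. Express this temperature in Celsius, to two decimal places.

78.35°C

In Celsius: 351.5 - 273.15 = 78.3500°C.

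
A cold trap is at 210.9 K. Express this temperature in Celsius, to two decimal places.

-62.25°C

In Celsius: 210.9 - 273.15 = -62.2500°C.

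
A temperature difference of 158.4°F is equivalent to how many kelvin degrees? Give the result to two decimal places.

For a temperature interval the offset drops out; only the factor 5/9 applies.
158.4 × 5/9 = 88.00.

88.00 K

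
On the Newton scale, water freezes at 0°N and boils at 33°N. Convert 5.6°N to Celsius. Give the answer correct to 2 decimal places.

16.97°C

Linear interpolation between the fixed points: C = (5.6 - 0) × 100 / (33 - 0) = 16.9697°C.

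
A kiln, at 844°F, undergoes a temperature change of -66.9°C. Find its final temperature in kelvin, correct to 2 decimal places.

Initial temperature in Celsius: (844 - 32) × 5/9 = 451.1111°C.
Final Celsius temperature: 451.1111 - 66.9000 = 384.2111°C.
In kelvin: 384.2111 + 273.15 = 657.36 K.

657.36 K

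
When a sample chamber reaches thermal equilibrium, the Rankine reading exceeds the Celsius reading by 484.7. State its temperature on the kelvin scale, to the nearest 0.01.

Let x be the Celsius reading; then the Rankine reading is 1.8·x + 491.67.
(1.8·x + 491.67) - x = 484.7  ⇒  (0.8)·x = -6.97  ⇒  x = -8.7125°C.
In kelvin: -8.7125 + 273.15 = 264.44 K.

264.44 K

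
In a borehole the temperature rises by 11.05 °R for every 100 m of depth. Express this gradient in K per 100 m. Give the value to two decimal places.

6.14 K/100 m

Since only a temperature interval is involved, the additive offset between the scales drops out.
A change of 1°R is a change of 5/9 K, so 11.05 × 5/9 = 6.14.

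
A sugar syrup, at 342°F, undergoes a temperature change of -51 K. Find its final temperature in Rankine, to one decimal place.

709.9°R

Initial temperature in Celsius: (342 - 32) × 5/9 = 172.2222°C.
The 51 K change is an interval; Kelvin and Celsius degrees are the same size, so ΔC = -51°C.
Final Celsius temperature: 172.2222 - 51.0000 = 121.2222°C.
In Rankine: 121.2222 × 1.8 + 491.67 = 709.9°R.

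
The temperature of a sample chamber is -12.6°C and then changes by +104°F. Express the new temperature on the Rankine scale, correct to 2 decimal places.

The 104°F change is an interval, so only the factor 5/9 applies: +104 × 5/9 = +57.7778°C.
Final Celsius temperature: -12.6000 + 57.7778 = 45.1778°C.
In Rankine: 45.1778 × 1.8 + 491.67 = 572.99°R.

572.99°R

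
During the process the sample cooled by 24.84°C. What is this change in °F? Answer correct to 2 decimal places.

An interval of 1°C corresponds to 1.8°F.
24.84 × 1.8 = 44.71.

44.71°F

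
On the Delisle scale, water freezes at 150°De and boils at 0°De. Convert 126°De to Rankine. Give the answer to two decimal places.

520.47°R

Linear interpolation between the fixed points: C = (126 - 150) × 100 / (0 - 150) = 16.0000°C.
Then 16.0000 × 1.8 + 491.67 = 520.47°R.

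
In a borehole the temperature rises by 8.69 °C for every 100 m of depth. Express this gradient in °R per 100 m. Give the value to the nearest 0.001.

Since only a temperature interval is involved, the additive offset between the scales drops out.
A change of 1°C is a change of 1.8°R, so 8.69 × 1.8 = 15.642.

15.642 °R/100 m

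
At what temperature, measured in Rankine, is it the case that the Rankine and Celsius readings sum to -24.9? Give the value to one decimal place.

159.6°R

Let R be the Rankine reading. The Celsius reading is C = 5/9·R - 273.15.
Require R + C = -24.9: (14/9)·R - 273.15 = -24.9.
R = (-24.9 + 273.15) / (14/9) = 159.6.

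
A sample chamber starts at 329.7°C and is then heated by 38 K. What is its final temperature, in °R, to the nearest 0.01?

The 38 K change is an interval; Kelvin and Celsius degrees are the same size, so ΔC = +38°C.
Final Celsius temperature: 329.7000 + 38.0000 = 367.7000°C.
In Rankine: 367.7000 × 1.8 + 491.67 = 1153.53°R.

1153.53°R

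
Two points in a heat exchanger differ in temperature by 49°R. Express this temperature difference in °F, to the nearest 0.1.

Rankine and Fahrenheit degrees are the same size, so the interval is unchanged: 49.0.

49.0°F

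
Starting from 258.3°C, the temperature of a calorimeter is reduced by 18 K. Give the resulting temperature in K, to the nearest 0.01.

The 18 K change is an interval; Kelvin and Celsius degrees are the same size, so ΔC = -18°C.
Final Celsius temperature: 258.3000 - 18.0000 = 240.3000°C.
In kelvin: 240.3000 + 273.15 = 513.45 K.

513.45 K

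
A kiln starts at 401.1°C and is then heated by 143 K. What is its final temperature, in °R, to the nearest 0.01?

1471.05°R

The 143 K change is an interval; Kelvin and Celsius degrees are the same size, so ΔC = +143°C.
Final Celsius temperature: 401.1000 + 143.0000 = 544.1000°C.
In Rankine: 544.1000 × 1.8 + 491.67 = 1471.05°R.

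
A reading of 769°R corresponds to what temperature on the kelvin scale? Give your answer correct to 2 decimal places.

In Celsius: (769 - 491.67) × 5/9 = 154.0722°C.
In kelvin: 154.0722 + 273.15 = 427.22 K.

427.22 K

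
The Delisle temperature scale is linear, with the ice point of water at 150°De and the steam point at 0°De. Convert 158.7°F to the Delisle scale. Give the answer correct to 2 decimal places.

44.42°De

First in Celsius: (158.7 - 32) × 5/9 = 70.3889°C.
Linearly onto the Delisle scale: 150 + (70.3889 / 100) × (0 - 150) = 44.42°De.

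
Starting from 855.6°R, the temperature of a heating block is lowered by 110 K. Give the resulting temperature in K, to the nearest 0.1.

Initial temperature in Celsius: (855.6 - 491.67) × 5/9 = 202.1833°C.
The 110 K change is an interval; Kelvin and Celsius degrees are the same size, so ΔC = -110°C.
Final Celsius temperature: 202.1833 - 110.0000 = 92.1833°C.
In kelvin: 92.1833 + 273.15 = 365.3 K.

365.3 K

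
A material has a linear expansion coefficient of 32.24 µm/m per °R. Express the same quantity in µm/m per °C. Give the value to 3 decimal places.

58.032 µm/m per °C

Since only a temperature interval is involved, the additive offset between the scales drops out.
A change of 1°C is a change of 1.8°R, so per °C the value is 32.24 × 1.8 = 58.032.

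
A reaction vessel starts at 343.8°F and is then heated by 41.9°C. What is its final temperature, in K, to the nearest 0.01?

Initial temperature in Celsius: (343.8 - 32) × 5/9 = 173.2222°C.
Final Celsius temperature: 173.2222 + 41.9000 = 215.1222°C.
In kelvin: 215.1222 + 273.15 = 488.27 K.

488.27 K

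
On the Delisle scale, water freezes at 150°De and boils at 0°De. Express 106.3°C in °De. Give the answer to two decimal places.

-9.45°De

Linearly onto the Delisle scale: 150 + (106.3000 / 100) × (0 - 150) = -9.45°De.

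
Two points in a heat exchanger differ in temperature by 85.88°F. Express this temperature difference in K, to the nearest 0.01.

For a temperature interval the offset drops out; only the factor 5/9 applies.
85.88 × 5/9 = 47.71.

47.71 K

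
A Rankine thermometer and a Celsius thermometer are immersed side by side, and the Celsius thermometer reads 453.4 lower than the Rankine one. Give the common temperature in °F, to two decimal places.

Let x be the Rankine reading; then the Celsius reading is 5/9·x - 273.15.
(5/9·x - 273.15) - x = -453.4  ⇒  (-4/9)·x = -180.25  ⇒  x = 405.5625°R.
In Celsius: (405.5625 - 491.67) × 5/9 = -47.8375°C.
In Fahrenheit: -47.8375 × 1.8 + 32 = -54.11°F.

-54.11°F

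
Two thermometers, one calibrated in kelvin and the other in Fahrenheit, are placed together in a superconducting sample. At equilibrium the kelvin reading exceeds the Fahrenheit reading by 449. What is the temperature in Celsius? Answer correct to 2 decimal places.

Let x be the kelvin reading; then the Fahrenheit reading is 1.8·x - 459.67.
(1.8·x - 459.67) - x = -449  ⇒  (0.8)·x = 10.67  ⇒  x = 13.3375 K.
In Celsius: 13.3375 - 273.15 = -259.81°C.

-259.81°C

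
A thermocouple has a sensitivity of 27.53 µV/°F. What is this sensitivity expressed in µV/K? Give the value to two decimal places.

Since only a temperature interval is involved, the additive offset between the scales drops out.
A change of 1 K is a change of 1.8°F, so per K the value is 27.53 × 1.8 = 49.55.

49.55 µV/K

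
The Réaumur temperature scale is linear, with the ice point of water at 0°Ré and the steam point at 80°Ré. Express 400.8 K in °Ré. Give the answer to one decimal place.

First in Celsius: 400.8 - 273.15 = 127.6500°C.
Linearly onto the Réaumur scale: 0 + (127.6500 / 100) × (80 - 0) = 102.1°Ré.

102.1°Ré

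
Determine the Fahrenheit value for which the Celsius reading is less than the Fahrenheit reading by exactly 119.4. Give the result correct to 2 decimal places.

228.65°F

Let F be the Fahrenheit reading. The Celsius reading is C = 5/9·F - 17.7778.
Require C - F = -119.4: (-4/9)·F - 17.7778 = -119.4.
F = (-119.4 + 17.7778) / (-4/9) = 228.65.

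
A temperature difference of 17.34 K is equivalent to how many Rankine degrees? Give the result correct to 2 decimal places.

31.21°R

An interval of 1 K corresponds to 1.8°R.
17.34 × 1.8 = 31.21.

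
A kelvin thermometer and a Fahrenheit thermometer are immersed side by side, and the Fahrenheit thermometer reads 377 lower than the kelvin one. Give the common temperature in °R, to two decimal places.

186.01°R

Let x be the kelvin reading; then the Fahrenheit reading is 1.8·x - 459.67.
(1.8·x - 459.67) - x = -377  ⇒  (0.8)·x = 82.67  ⇒  x = 103.3375 K.
In Celsius: 103.3375 - 273.15 = -169.8125°C.
In Rankine: -169.8125 × 1.8 + 491.67 = 186.01°R.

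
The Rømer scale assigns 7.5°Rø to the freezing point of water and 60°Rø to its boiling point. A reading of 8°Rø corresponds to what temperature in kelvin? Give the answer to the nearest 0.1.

274.1 K

Linear interpolation between the fixed points: C = (8 - 7.5) × 100 / (60 - 7.5) = 0.9524°C.
Then 0.9524 + 273.15 = 274.1 K.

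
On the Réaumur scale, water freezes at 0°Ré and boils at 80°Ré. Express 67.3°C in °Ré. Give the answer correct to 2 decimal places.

Linearly onto the Réaumur scale: 0 + (67.3000 / 100) × (80 - 0) = 53.84°Ré.

53.84°Ré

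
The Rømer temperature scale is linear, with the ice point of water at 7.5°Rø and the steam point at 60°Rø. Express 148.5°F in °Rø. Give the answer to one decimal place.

First in Celsius: (148.5 - 32) × 5/9 = 64.7222°C.
Linearly onto the Rømer scale: 7.5 + (64.7222 / 100) × (60 - 7.5) = 41.5°Rø.

41.5°Rø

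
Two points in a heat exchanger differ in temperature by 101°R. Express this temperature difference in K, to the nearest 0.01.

56.11 K

An interval of 1°R corresponds to 5/9 K.
101 × 5/9 = 56.11.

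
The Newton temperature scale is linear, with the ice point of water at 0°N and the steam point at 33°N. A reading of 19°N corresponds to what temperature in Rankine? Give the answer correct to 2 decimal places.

Linear interpolation between the fixed points: C = (19 - 0) × 100 / (33 - 0) = 57.5758°C.
Then 57.5758 × 1.8 + 491.67 = 595.31°R.

595.31°R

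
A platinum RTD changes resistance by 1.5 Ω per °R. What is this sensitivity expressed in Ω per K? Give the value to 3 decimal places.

2.700 Ω per K

Since only a temperature interval is involved, the additive offset between the scales drops out.
A change of 1 K is a change of 1.8°R, so per K the value is 1.5 × 1.8 = 2.700.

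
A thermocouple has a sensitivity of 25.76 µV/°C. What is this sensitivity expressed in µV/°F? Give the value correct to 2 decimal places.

Since only a temperature interval is involved, the additive offset between the scales drops out.
A change of 1°F is a change of 5/9°C, so per °F the value is 25.76 × 5/9 = 14.31.

14.31 µV/°F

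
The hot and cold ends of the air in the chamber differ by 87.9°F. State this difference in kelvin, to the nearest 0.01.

Only the scale ratio 5/9 matters for a change in temperature.
87.9 × 5/9 = 48.83.

48.83 K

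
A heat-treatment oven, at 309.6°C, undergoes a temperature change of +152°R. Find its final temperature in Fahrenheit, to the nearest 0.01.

The 152°R change is an interval, so only the factor 5/9 applies: +152 × 5/9 = +84.4444°C.
Final Celsius temperature: 309.6000 + 84.4444 = 394.0444°C.
In Fahrenheit: 394.0444 × 1.8 + 32 = 741.28°F.

741.28°F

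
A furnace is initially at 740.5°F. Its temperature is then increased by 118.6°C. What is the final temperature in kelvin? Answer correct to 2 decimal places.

Initial temperature in Celsius: (740.5 - 32) × 5/9 = 393.6111°C.
Final Celsius temperature: 393.6111 + 118.6000 = 512.2111°C.
In kelvin: 512.2111 + 273.15 = 785.36 K.

785.36 K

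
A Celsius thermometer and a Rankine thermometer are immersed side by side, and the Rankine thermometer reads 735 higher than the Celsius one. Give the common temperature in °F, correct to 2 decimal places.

579.49°F

Let x be the Celsius reading; then the Rankine reading is 1.8·x + 491.67.
(1.8·x + 491.67) - x = 735  ⇒  (0.8)·x = 243.33  ⇒  x = 304.1625°C.
In Fahrenheit: 304.1625 × 1.8 + 32 = 579.49°F.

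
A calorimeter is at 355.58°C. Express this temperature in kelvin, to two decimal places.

In kelvin: 355.5800 + 273.15 = 628.73 K.

628.73 K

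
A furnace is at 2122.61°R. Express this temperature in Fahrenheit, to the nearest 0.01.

1662.94°F

In Celsius: (2122.61 - 491.67) × 5/9 = 906.0778°C.
In Fahrenheit: 906.0778 × 1.8 + 32 = 1662.94°F.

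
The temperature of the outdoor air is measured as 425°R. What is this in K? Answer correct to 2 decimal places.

236.11 K

In Celsius: (425 - 491.67) × 5/9 = -37.0389°C.
In kelvin: -37.0389 + 273.15 = 236.11 K.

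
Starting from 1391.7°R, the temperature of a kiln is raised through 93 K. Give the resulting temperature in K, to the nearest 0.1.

866.2 K

Initial temperature in Celsius: (1391.7 - 491.67) × 5/9 = 500.0167°C.
The 93 K change is an interval; Kelvin and Celsius degrees are the same size, so ΔC = +93°C.
Final Celsius temperature: 500.0167 + 93.0000 = 593.0167°C.
In kelvin: 593.0167 + 273.15 = 866.2 K.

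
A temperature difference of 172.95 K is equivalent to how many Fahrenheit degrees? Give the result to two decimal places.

For a temperature interval the offset drops out; only the factor 1.8 applies.
172.95 × 1.8 = 311.31.

311.31°F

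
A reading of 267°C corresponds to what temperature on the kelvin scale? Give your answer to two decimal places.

540.15 K

In kelvin: 267.0000 + 273.15 = 540.15 K.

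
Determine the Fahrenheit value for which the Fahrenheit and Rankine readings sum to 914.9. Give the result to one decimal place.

Let F be the Fahrenheit reading. The Rankine reading is R = 1·F + 459.67.
Require F + R = 914.9: (2)·F + 459.67 = 914.9.
F = (914.9 - 459.67) / (2) = 227.6.

227.6°F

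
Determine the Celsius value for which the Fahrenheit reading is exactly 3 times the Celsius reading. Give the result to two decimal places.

Let C be the Celsius reading. The Fahrenheit reading is F = 1.8·C + 32.
Require F = 3·C: 1.8·C + 32 = 3·C.
(-1.2)·C = -32  ⇒  C = 26.67.

26.67°C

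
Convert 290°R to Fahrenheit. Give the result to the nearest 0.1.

-169.7°F

In Celsius: (290 - 491.67) × 5/9 = -112.0389°C.
In Fahrenheit: -112.0389 × 1.8 + 32 = -169.7°F.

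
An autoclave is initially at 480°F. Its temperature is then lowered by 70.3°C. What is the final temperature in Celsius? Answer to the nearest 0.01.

Initial temperature in Celsius: (480 - 32) × 5/9 = 248.8889°C.
Final Celsius temperature: 248.8889 - 70.3000 = 178.5889°C.

178.59°C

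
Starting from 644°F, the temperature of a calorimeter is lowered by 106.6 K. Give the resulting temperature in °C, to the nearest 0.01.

Initial temperature in Celsius: (644 - 32) × 5/9 = 340.0000°C.
The 106.6 K change is an interval; Kelvin and Celsius degrees are the same size, so ΔC = -106.6°C.
Final Celsius temperature: 340.0000 - 106.6000 = 233.4000°C.

233.40°C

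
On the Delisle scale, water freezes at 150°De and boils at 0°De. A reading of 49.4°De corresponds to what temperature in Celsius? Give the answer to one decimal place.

Linear interpolation between the fixed points: C = (49.4 - 150) × 100 / (0 - 150) = 67.0667°C.

67.1°C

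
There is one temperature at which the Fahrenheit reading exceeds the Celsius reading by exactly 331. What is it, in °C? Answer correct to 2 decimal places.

373.75°C

Let C be the Celsius reading. The Fahrenheit reading is F = 1.8·C + 32.
Require F - C = 331: (0.8)·C + 32 = 331.
C = (331 - 32) / (0.8) = 373.75.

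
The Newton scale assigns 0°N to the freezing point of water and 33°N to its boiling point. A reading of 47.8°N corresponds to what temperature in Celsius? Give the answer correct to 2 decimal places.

144.85°C

Linear interpolation between the fixed points: C = (47.8 - 0) × 100 / (33 - 0) = 144.8485°C.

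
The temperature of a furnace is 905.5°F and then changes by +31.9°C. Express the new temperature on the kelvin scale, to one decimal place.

790.3 K

Initial temperature in Celsius: (905.5 - 32) × 5/9 = 485.2778°C.
Final Celsius temperature: 485.2778 + 31.9000 = 517.1778°C.
In kelvin: 517.1778 + 273.15 = 790.3 K.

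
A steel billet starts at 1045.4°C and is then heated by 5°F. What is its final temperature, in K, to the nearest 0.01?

The 5°F change is an interval, so only the factor 5/9 applies: +5 × 5/9 = +2.7778°C.
Final Celsius temperature: 1045.4000 + 2.7778 = 1048.1778°C.
In kelvin: 1048.1778 + 273.15 = 1321.33 K.

1321.33 K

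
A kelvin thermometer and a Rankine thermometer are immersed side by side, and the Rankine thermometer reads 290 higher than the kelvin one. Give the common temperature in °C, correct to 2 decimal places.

89.35°C

Let x be the kelvin reading; then the Rankine reading is 1.8·x.
(1.8·x) - x = 290  ⇒  (0.8)·x = 290  ⇒  x = 362.5000 K.
In Celsius: 362.5 - 273.15 = 89.35°C.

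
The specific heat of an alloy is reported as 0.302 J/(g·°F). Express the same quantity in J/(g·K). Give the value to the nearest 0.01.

Since only a temperature interval is involved, the additive offset between the scales drops out.
A change of 1 K is a change of 1.8°F, so per K the value is 0.302 × 1.8 = 0.54.

0.54 J/(g·K)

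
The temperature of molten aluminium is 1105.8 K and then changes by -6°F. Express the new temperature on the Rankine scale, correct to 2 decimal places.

1984.44°R

Initial temperature in Celsius: 1105.8 - 273.15 = 832.6500°C.
The 6°F change is an interval, so only the factor 5/9 applies: -6 × 5/9 = -3.3333°C.
Final Celsius temperature: 832.6500 - 3.3333 = 829.3167°C.
In Rankine: 829.3167 × 1.8 + 491.67 = 1984.44°R.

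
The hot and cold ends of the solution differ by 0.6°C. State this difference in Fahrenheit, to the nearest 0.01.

1.08°F

An interval of 1°C corresponds to 1.8°F.
0.6 × 1.8 = 1.08.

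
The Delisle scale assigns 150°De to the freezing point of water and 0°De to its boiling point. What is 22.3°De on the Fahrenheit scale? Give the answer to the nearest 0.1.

Linear interpolation between the fixed points: C = (22.3 - 150) × 100 / (0 - 150) = 85.1333°C.
Then 85.1333 × 1.8 + 32 = 185.2°F.

185.2°F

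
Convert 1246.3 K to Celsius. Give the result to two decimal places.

973.15°C

In Celsius: 1246.3 - 273.15 = 973.1500°C.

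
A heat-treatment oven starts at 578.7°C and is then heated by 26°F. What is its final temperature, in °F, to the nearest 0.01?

1099.66°F

The 26°F change is an interval, so only the factor 5/9 applies: +26 × 5/9 = +14.4444°C.
Final Celsius temperature: 578.7000 + 14.4444 = 593.1444°C.
In Fahrenheit: 593.1444 × 1.8 + 32 = 1099.66°F.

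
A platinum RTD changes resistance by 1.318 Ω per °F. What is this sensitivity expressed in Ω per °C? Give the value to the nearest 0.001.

2.372 Ω per °C

Since only a temperature interval is involved, the additive offset between the scales drops out.
A change of 1°C is a change of 1.8°F, so per °C the value is 1.318 × 1.8 = 2.372.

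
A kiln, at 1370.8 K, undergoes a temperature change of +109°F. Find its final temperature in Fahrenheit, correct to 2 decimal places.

2116.77°F

Initial temperature in Celsius: 1370.8 - 273.15 = 1097.6500°C.
The 109°F change is an interval, so only the factor 5/9 applies: +109 × 5/9 = +60.5556°C.
Final Celsius temperature: 1097.6500 + 60.5556 = 1158.2056°C.
In Fahrenheit: 1158.2056 × 1.8 + 32 = 2116.77°F.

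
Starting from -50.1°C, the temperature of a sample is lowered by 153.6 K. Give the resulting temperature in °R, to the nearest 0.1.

125.0°R

The 153.6 K change is an interval; Kelvin and Celsius degrees are the same size, so ΔC = -153.6°C.
Final Celsius temperature: -50.1000 - 153.6000 = -203.7000°C.
In Rankine: -203.7000 × 1.8 + 491.67 = 125.0°R.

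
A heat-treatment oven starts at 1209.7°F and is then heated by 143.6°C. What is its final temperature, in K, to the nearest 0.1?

1071.0 K

Initial temperature in Celsius: (1209.7 - 32) × 5/9 = 654.2778°C.
Final Celsius temperature: 654.2778 + 143.6000 = 797.8778°C.
In kelvin: 797.8778 + 273.15 = 1071.0 K.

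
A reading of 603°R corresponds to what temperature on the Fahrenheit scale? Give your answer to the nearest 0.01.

In Celsius: (603 - 491.67) × 5/9 = 61.8500°C.
In Fahrenheit: 61.8500 × 1.8 + 32 = 143.33°F.

143.33°F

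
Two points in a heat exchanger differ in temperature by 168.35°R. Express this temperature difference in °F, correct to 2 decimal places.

168.35°F

Rankine and Fahrenheit degrees are the same size, so the interval is unchanged: 168.35.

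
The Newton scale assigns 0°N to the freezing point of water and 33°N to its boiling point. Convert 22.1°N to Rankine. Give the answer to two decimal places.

Linear interpolation between the fixed points: C = (22.1 - 0) × 100 / (33 - 0) = 66.9697°C.
Then 66.9697 × 1.8 + 491.67 = 612.22°R.

612.22°R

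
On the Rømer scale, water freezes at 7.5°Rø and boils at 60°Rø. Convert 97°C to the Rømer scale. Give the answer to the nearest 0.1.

58.4°Rø

Linearly onto the Rømer scale: 7.5 + (97.0000 / 100) × (60 - 7.5) = 58.4°Rø.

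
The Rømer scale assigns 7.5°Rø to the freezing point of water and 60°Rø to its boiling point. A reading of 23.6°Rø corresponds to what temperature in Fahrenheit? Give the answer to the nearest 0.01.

87.20°F

Linear interpolation between the fixed points: C = (23.6 - 7.5) × 100 / (60 - 7.5) = 30.6667°C.
Then 30.6667 × 1.8 + 32 = 87.20°F.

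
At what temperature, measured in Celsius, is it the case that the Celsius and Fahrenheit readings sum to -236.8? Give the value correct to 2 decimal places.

-96.00°C

Let C be the Celsius reading. The Fahrenheit reading is F = 1.8·C + 32.
Require C + F = -236.8: (2.8)·C + 32 = -236.8.
C = (-236.8 - 32) / (2.8) = -96.00.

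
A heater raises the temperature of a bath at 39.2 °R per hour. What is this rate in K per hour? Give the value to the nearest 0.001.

21.778 K/hour

Since only a temperature interval is involved, the additive offset between the scales drops out.
A change of 1°R is a change of 5/9 K, so 39.2 × 5/9 = 21.778.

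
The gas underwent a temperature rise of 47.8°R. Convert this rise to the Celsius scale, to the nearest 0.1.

26.6°C

Only the scale ratio 5/9 matters for a change in temperature.
47.8 × 5/9 = 26.6.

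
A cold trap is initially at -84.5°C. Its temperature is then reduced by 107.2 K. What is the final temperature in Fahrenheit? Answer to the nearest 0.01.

-313.06°F

The 107.2 K change is an interval; Kelvin and Celsius degrees are the same size, so ΔC = -107.2°C.
Final Celsius temperature: -84.5000 - 107.2000 = -191.7000°C.
In Fahrenheit: -191.7000 × 1.8 + 32 = -313.06°F.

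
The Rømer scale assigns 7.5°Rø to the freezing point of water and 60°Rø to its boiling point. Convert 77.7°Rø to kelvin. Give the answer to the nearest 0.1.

Linear interpolation between the fixed points: C = (77.7 - 7.5) × 100 / (60 - 7.5) = 133.7143°C.
Then 133.7143 + 273.15 = 406.9 K.

406.9 K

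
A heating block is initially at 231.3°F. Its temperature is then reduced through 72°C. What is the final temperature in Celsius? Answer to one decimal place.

38.7°C

Initial temperature in Celsius: (231.3 - 32) × 5/9 = 110.7222°C.
Final Celsius temperature: 110.7222 - 72.0000 = 38.7222°C.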